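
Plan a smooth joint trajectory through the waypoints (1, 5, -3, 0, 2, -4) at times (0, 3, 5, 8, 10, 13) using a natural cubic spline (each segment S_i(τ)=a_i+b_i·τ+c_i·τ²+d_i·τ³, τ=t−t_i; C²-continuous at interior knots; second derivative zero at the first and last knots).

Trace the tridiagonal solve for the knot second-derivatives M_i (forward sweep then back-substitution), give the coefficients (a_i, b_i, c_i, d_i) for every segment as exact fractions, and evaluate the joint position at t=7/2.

  seg 0: a=1 b=2315/693 c=0 d=-1391/6237
  seg 1: a=5 b=-1858/693 c=-1391/693 d=467/693
  seg 2: a=-3 b=-202/77 c=1411/693 d=-82/297
  seg 3: a=0 b=494/231 c=-311/693 d=-167/2772
  seg 4: a=2 b=-263/693 c=-1123/1386 d=1123/12474
S(7/2) = 1997/616

Δ: Δ0=4/3, Δ1=-4, Δ2=1, Δ3=1, Δ4=-2
row 1: diag=10, rhs=-32; c'=1/5, d'=-16/5
row 2: denom=10−2·1/5=48/5; d'=(30−2·-16/5)/(48/5)=91/24
row 3: denom=10−3·5/16=145/16; d'=(0−3·91/24)/(145/16)=-182/145
row 4: denom=10−2·32/145=1386/145; d'=(-18−2·-182/145)/(1386/145)=-1123/693
back: M4=-1123/693
back: M3=-182/145−32/145·-1123/693=-622/693
back: M2=91/24−5/16·-622/693=2822/693
back: M1=-16/5−1/5·2822/693=-2782/693
M: M0=0, M1=-2782/693, M2=2822/693, M3=-622/693, M4=-1123/693, M5=0
seg 0: a=1, c=M0/2=0, d=(M1−M0)/(6·3)=-1391/6237, b=Δ0−h0·(2M0+M1)/6=2315/693
seg 1: a=5, c=M1/2=-1391/693, d=(M2−M1)/(6·2)=467/693, b=Δ1−h1·(2M1+M2)/6=-1858/693
seg 2: a=-3, c=M2/2=1411/693, d=(M3−M2)/(6·3)=-82/297, b=Δ2−h2·(2M2+M3)/6=-202/77
seg 3: a=0, c=M3/2=-311/693, d=(M4−M3)/(6·2)=-167/2772, b=Δ3−h3·(2M3+M4)/6=494/231
seg 4: a=2, c=M4/2=-1123/1386, d=(M5−M4)/(6·3)=1123/12474, b=Δ4−h4·(2M4+M5)/6=-263/693
t_q=7/2 → seg 1, τ=1/2; S=5+-1858/693·τ+-1391/693·τ²+467/693·τ³=1997/616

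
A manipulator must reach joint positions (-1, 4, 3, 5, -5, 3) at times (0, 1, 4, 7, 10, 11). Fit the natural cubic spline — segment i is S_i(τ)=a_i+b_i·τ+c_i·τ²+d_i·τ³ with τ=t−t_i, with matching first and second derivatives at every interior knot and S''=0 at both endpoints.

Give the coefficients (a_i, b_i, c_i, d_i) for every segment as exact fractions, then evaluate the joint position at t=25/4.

Δ: Δ0=5, Δ1=-1/3, Δ2=2/3, Δ3=-10/3, Δ4=8
row 1: diag=8, rhs=-32; c'=3/8, d'=-4
row 2: denom=12−3·3/8=87/8; d'=(6−3·-4)/(87/8)=48/29
row 3: denom=12−3·8/29=324/29; d'=(-24−3·48/29)/(324/29)=-70/27
row 4: denom=8−3·29/108=259/36; d'=(68−3·-70/27)/(259/36)=2728/259
back: M4=2728/259
back: M3=-70/27−29/108·2728/259=-1404/259
back: M2=48/29−8/29·-1404/259=816/259
back: M1=-4−3/8·816/259=-1342/259
M: M0=0, M1=-1342/259, M2=816/259, M3=-1404/259, M4=2728/259, M5=0
seg 0: a=-1, c=M0/2=0, d=(M1−M0)/(6·1)=-671/777, b=Δ0−h0·(2M0+M1)/6=4556/777
seg 1: a=4, c=M1/2=-671/259, d=(M2−M1)/(6·3)=1079/2331, b=Δ1−h1·(2M1+M2)/6=2543/777
seg 2: a=3, c=M2/2=408/259, d=(M3−M2)/(6·3)=-10/21, b=Δ2−h2·(2M2+M3)/6=176/777
seg 3: a=5, c=M3/2=-702/259, d=(M4−M3)/(6·3)=2066/2331, b=Δ3−h3·(2M3+M4)/6=-2470/777
seg 4: a=-5, c=M4/2=1364/259, d=(M5−M4)/(6·1)=-1364/777, b=Δ4−h4·(2M4+M5)/6=3488/777
t_q=25/4 → seg 2, τ=9/4; S=3+176/777·τ+408/259·τ²+-10/21·τ³=50229/8288

  seg 0: a=-1 b=4556/777 c=0 d=-671/777
  seg 1: a=4 b=2543/777 c=-671/259 d=1079/2331
  seg 2: a=3 b=176/777 c=408/259 d=-10/21
  seg 3: a=5 b=-2470/777 c=-702/259 d=2066/2331
  seg 4: a=-5 b=3488/777 c=1364/259 d=-1364/777
S(25/4) = 50229/8288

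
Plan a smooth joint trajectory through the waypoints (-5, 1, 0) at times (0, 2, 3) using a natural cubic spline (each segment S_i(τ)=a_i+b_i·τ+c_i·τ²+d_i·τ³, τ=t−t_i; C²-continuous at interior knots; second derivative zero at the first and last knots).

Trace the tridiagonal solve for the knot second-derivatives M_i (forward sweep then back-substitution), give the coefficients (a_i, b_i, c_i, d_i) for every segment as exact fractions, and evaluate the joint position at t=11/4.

  seg 0: a=-5 b=13/3 c=0 d=-1/3
  seg 1: a=1 b=1/3 c=-2 d=2/3
S(11/4) = 13/32

Δ: Δ0=3, Δ1=-1
row 1: diag=6, rhs=-24; c'=1/6, d'=-4
back: M1=-4
M: M0=0, M1=-4, M2=0
seg 0: a=-5, c=M0/2=0, d=(M1−M0)/(6·2)=-1/3, b=Δ0−h0·(2M0+M1)/6=13/3
seg 1: a=1, c=M1/2=-2, d=(M2−M1)/(6·1)=2/3, b=Δ1−h1·(2M1+M2)/6=1/3
t_q=11/4 → seg 1, τ=3/4; S=1+1/3·τ+-2·τ²+2/3·τ³=13/32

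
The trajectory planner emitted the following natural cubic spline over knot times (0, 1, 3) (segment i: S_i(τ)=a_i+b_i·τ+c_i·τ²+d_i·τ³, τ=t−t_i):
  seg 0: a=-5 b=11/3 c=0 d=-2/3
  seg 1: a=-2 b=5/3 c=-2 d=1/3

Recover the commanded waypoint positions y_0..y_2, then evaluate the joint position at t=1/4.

y_0=-5 y_1=-2 y_2=-4
S(1/4) = -131/32

y_0 = S_0(0) = a_0 = -5
y_1 = S_1(0) = a_1 = -2
y_2 = S_1(2) = -4
t_q=1/4 is in segment 0 (τ=1/4); S_0(τ)=-131/32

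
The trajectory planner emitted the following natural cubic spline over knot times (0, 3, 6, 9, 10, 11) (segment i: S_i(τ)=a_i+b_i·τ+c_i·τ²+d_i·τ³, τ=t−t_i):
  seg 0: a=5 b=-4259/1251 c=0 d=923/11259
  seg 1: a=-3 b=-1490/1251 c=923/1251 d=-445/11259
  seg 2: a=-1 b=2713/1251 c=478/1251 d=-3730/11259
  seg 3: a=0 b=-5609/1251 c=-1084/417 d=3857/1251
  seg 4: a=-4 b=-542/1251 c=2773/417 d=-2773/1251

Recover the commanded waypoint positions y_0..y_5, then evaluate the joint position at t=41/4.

y_0=5 y_1=-3 y_2=-1 y_3=0 y_4=-4 y_5=0
S(41/4) = -99475/26688

y_0 = S_0(0) = a_0 = 5
y_1 = S_1(0) = a_1 = -3
y_2 = S_2(0) = a_2 = -1
y_3 = S_3(0) = a_3 = 0
y_4 = S_4(0) = a_4 = -4
y_5 = S_4(1) = 0
t_q=41/4 is in segment 4 (τ=1/4); S_4(τ)=-99475/26688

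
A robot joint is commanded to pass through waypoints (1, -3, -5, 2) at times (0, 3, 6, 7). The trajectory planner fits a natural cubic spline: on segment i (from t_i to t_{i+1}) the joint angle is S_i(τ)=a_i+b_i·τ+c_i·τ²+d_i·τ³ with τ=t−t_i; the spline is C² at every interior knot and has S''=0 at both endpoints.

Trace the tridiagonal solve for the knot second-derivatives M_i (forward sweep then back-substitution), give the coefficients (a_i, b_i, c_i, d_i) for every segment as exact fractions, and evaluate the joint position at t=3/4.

  seg 0: a=1 b=-21/29 c=0 d=-53/783
  seg 1: a=-3 b=-74/29 c=-53/87 d=323/783
  seg 2: a=-5 b=143/29 c=90/29 d=-30/29
S(3/4) = 795/1856

Δ: Δ0=-4/3, Δ1=-2/3, Δ2=7
row 1: diag=12, rhs=4; c'=1/4, d'=1/3
row 2: denom=8−3·1/4=29/4; d'=(46−3·1/3)/(29/4)=180/29
back: M2=180/29
back: M1=1/3−1/4·180/29=-106/87
M: M0=0, M1=-106/87, M2=180/29, M3=0
seg 0: a=1, c=M0/2=0, d=(M1−M0)/(6·3)=-53/783, b=Δ0−h0·(2M0+M1)/6=-21/29
seg 1: a=-3, c=M1/2=-53/87, d=(M2−M1)/(6·3)=323/783, b=Δ1−h1·(2M1+M2)/6=-74/29
seg 2: a=-5, c=M2/2=90/29, d=(M3−M2)/(6·1)=-30/29, b=Δ2−h2·(2M2+M3)/6=143/29
t_q=3/4 → seg 0, τ=3/4; S=1+-21/29·τ+0·τ²+-53/783·τ³=795/1856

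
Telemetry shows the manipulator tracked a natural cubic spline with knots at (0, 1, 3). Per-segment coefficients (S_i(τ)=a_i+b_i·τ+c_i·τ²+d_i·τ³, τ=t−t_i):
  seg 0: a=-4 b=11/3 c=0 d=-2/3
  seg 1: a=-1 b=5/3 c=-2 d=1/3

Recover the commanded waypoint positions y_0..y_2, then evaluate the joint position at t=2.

y_0 = S_0(0) = a_0 = -4
y_1 = S_1(0) = a_1 = -1
y_2 = S_1(2) = -3
t_q=2 is in segment 1 (τ=1); S_1(τ)=-1

y_0=-4 y_1=-1 y_2=-3
S(2) = -1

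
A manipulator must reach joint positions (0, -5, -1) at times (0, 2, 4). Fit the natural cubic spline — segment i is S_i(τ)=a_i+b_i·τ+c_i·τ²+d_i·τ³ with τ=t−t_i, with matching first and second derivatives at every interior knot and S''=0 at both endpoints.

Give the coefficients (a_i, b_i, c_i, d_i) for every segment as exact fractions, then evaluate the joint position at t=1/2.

Δ: Δ0=-5/2, Δ1=2
row 1: diag=8, rhs=27; c'=1/4, d'=27/8
back: M1=27/8
M: M0=0, M1=27/8, M2=0
seg 0: a=0, c=M0/2=0, d=(M1−M0)/(6·2)=9/32, b=Δ0−h0·(2M0+M1)/6=-29/8
seg 1: a=-5, c=M1/2=27/16, d=(M2−M1)/(6·2)=-9/32, b=Δ1−h1·(2M1+M2)/6=-1/4
t_q=1/2 → seg 0, τ=1/2; S=0+-29/8·τ+0·τ²+9/32·τ³=-455/256

  seg 0: a=0 b=-29/8 c=0 d=9/32
  seg 1: a=-5 b=-1/4 c=27/16 d=-9/32
S(1/2) = -455/256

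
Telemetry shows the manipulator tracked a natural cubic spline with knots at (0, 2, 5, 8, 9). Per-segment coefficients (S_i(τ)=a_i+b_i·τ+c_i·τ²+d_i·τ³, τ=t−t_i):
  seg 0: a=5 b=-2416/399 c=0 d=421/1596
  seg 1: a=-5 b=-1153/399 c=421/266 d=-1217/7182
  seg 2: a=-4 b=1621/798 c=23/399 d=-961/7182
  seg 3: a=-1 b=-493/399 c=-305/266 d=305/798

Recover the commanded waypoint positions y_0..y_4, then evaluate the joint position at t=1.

y_0=5 y_1=-5 y_2=-4 y_3=-1 y_4=-3
S(1) = -421/532

y_0 = S_0(0) = a_0 = 5
y_1 = S_1(0) = a_1 = -5
y_2 = S_2(0) = a_2 = -4
y_3 = S_3(0) = a_3 = -1
y_4 = S_3(1) = -3
t_q=1 is in segment 0 (τ=1); S_0(τ)=-421/532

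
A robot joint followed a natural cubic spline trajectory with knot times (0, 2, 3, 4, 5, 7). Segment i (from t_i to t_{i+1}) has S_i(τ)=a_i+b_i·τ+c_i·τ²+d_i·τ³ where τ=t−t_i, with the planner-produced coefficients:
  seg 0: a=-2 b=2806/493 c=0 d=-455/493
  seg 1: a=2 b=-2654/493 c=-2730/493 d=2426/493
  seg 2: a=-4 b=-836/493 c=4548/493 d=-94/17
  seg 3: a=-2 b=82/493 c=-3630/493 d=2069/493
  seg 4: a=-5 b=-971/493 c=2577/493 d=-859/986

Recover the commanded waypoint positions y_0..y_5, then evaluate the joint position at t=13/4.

y_0 = S_0(0) = a_0 = -2
y_1 = S_1(0) = a_1 = 2
y_2 = S_2(0) = a_2 = -4
y_3 = S_3(0) = a_3 = -2
y_4 = S_4(0) = a_4 = -5
y_5 = S_4(2) = 5
t_q=13/4 is in segment 2 (τ=1/4); S_2(τ)=-62059/15776

y_0=-2 y_1=2 y_2=-4 y_3=-2 y_4=-5 y_5=5
S(13/4) = -62059/15776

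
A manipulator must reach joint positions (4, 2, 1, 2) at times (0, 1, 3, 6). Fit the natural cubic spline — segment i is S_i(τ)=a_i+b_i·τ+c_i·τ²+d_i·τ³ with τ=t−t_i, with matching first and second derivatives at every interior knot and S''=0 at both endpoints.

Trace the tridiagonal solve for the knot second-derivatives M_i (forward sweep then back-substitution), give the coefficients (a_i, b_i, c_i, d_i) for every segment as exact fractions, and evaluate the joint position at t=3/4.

  seg 0: a=4 b=-47/21 c=0 d=5/21
  seg 1: a=2 b=-32/21 c=5/7 d=-17/168
  seg 2: a=1 b=5/42 c=3/28 d=-1/84
S(3/4) = 155/64

Δ: Δ0=-2, Δ1=-1/2, Δ2=1/3
row 1: diag=6, rhs=9; c'=1/3, d'=3/2
row 2: denom=10−2·1/3=28/3; d'=(5−2·3/2)/(28/3)=3/14
back: M2=3/14
back: M1=3/2−1/3·3/14=10/7
M: M0=0, M1=10/7, M2=3/14, M3=0
seg 0: a=4, c=M0/2=0, d=(M1−M0)/(6·1)=5/21, b=Δ0−h0·(2M0+M1)/6=-47/21
seg 1: a=2, c=M1/2=5/7, d=(M2−M1)/(6·2)=-17/168, b=Δ1−h1·(2M1+M2)/6=-32/21
seg 2: a=1, c=M2/2=3/28, d=(M3−M2)/(6·3)=-1/84, b=Δ2−h2·(2M2+M3)/6=5/42
t_q=3/4 → seg 0, τ=3/4; S=4+-47/21·τ+0·τ²+5/21·τ³=155/64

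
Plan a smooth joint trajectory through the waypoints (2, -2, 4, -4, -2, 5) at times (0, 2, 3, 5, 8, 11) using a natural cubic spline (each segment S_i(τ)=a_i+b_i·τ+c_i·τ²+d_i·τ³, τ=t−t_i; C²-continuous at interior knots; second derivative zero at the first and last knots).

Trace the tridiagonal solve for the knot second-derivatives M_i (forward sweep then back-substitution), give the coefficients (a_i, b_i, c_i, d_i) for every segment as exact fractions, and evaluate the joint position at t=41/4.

Δ: Δ0=-2, Δ1=6, Δ2=-4, Δ3=2/3, Δ4=7/3
row 1: diag=6, rhs=48; c'=1/6, d'=8
row 2: denom=6−1·1/6=35/6; d'=(-60−1·8)/(35/6)=-408/35
row 3: denom=10−2·12/35=326/35; d'=(28−2·-408/35)/(326/35)=898/163
row 4: denom=12−3·105/326=3597/326; d'=(10−3·898/163)/(3597/326)=-2128/3597
back: M4=-2128/3597
back: M3=898/163−105/326·-2128/3597=6834/1199
back: M2=-408/35−12/35·6834/1199=-16320/1199
back: M1=8−1/6·-16320/1199=12312/1199
M: M0=0, M1=12312/1199, M2=-16320/1199, M3=6834/1199, M4=-2128/3597, M5=0
seg 0: a=2, c=M0/2=0, d=(M1−M0)/(6·2)=1026/1199, b=Δ0−h0·(2M0+M1)/6=-6502/1199
seg 1: a=-2, c=M1/2=6156/1199, d=(M2−M1)/(6·1)=-4772/1199, b=Δ1−h1·(2M1+M2)/6=5810/1199
seg 2: a=4, c=M2/2=-8160/1199, d=(M3−M2)/(6·2)=3859/2398, b=Δ2−h2·(2M2+M3)/6=346/109
seg 3: a=-4, c=M3/2=3417/1199, d=(M4−M3)/(6·3)=-11315/32373, b=Δ3−h3·(2M3+M4)/6=-5680/1199
seg 4: a=-2, c=M4/2=-1064/3597, d=(M5−M4)/(6·3)=1064/32373, b=Δ4−h4·(2M4+M5)/6=3507/1199
t_q=41/4 → seg 4, τ=9/4; S=-2+3507/1199·τ+-1064/3597·τ²+1064/32373·τ³=33169/9592

  seg 0: a=2 b=-6502/1199 c=0 d=1026/1199
  seg 1: a=-2 b=5810/1199 c=6156/1199 d=-4772/1199
  seg 2: a=4 b=346/109 c=-8160/1199 d=3859/2398
  seg 3: a=-4 b=-5680/1199 c=3417/1199 d=-11315/32373
  seg 4: a=-2 b=3507/1199 c=-1064/3597 d=1064/32373
S(41/4) = 33169/9592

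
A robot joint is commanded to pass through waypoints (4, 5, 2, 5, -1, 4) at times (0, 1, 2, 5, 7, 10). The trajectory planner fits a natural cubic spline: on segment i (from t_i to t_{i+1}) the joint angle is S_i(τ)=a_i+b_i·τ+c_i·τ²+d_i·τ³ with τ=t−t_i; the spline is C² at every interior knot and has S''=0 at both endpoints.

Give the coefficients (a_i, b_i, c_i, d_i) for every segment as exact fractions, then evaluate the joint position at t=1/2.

Δ: Δ0=1, Δ1=-3, Δ2=1, Δ3=-3, Δ4=5/3
row 1: diag=4, rhs=-24; c'=1/4, d'=-6
row 2: denom=8−1·1/4=31/4; d'=(24−1·-6)/(31/4)=120/31
row 3: denom=10−3·12/31=274/31; d'=(-24−3·120/31)/(274/31)=-552/137
row 4: denom=10−2·31/137=1308/137; d'=(28−2·-552/137)/(1308/137)=1235/327
back: M4=1235/327
back: M3=-552/137−31/137·1235/327=-1597/327
back: M2=120/31−12/31·-1597/327=628/109
back: M1=-6−1/4·628/109=-811/109
M: M0=0, M1=-811/109, M2=628/109, M3=-1597/327, M4=1235/327, M5=0
seg 0: a=4, c=M0/2=0, d=(M1−M0)/(6·1)=-811/654, b=Δ0−h0·(2M0+M1)/6=1465/654
seg 1: a=5, c=M1/2=-811/218, d=(M2−M1)/(6·1)=1439/654, b=Δ1−h1·(2M1+M2)/6=-484/327
seg 2: a=2, c=M2/2=314/109, d=(M3−M2)/(6·3)=-3481/5886, b=Δ2−h2·(2M2+M3)/6=-1517/654
seg 3: a=5, c=M3/2=-1597/654, d=(M4−M3)/(6·2)=236/327, b=Δ3−h3·(2M3+M4)/6=-328/327
seg 4: a=-1, c=M4/2=1235/654, d=(M5−M4)/(6·3)=-1235/5886, b=Δ4−h4·(2M4+M5)/6=-230/109
t_q=1/2 → seg 0, τ=1/2; S=4+1465/654·τ+0·τ²+-811/654·τ³=8659/1744

  seg 0: a=4 b=1465/654 c=0 d=-811/654
  seg 1: a=5 b=-484/327 c=-811/218 d=1439/654
  seg 2: a=2 b=-1517/654 c=314/109 d=-3481/5886
  seg 3: a=5 b=-328/327 c=-1597/654 d=236/327
  seg 4: a=-1 b=-230/109 c=1235/654 d=-1235/5886
S(1/2) = 8659/1744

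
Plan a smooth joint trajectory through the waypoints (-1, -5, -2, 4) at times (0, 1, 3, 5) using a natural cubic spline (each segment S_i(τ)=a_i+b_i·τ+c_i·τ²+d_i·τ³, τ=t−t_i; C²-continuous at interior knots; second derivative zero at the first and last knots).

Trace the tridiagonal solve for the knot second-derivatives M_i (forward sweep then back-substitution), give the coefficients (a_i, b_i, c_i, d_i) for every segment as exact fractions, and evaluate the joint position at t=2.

  seg 0: a=-1 b=-217/44 c=0 d=41/44
  seg 1: a=-5 b=-47/22 c=123/44 d=-43/88
  seg 2: a=-2 b=35/11 c=-3/22 d=1/44
S(2) = -425/88

Δ: Δ0=-4, Δ1=3/2, Δ2=3
row 1: diag=6, rhs=33; c'=1/3, d'=11/2
row 2: denom=8−2·1/3=22/3; d'=(9−2·11/2)/(22/3)=-3/11
back: M2=-3/11
back: M1=11/2−1/3·-3/11=123/22
M: M0=0, M1=123/22, M2=-3/11, M3=0
seg 0: a=-1, c=M0/2=0, d=(M1−M0)/(6·1)=41/44, b=Δ0−h0·(2M0+M1)/6=-217/44
seg 1: a=-5, c=M1/2=123/44, d=(M2−M1)/(6·2)=-43/88, b=Δ1−h1·(2M1+M2)/6=-47/22
seg 2: a=-2, c=M2/2=-3/22, d=(M3−M2)/(6·2)=1/44, b=Δ2−h2·(2M2+M3)/6=35/11
t_q=2 → seg 1, τ=1; S=-5+-47/22·τ+123/44·τ²+-43/88·τ³=-425/88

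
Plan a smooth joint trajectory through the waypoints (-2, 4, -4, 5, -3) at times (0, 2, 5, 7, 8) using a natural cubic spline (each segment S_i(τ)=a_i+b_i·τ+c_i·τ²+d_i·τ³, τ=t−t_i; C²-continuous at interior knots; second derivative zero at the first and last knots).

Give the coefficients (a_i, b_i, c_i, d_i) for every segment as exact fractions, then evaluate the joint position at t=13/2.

Δ: Δ0=3, Δ1=-8/3, Δ2=9/2, Δ3=-8
row 1: diag=10, rhs=-34; c'=3/10, d'=-17/5
row 2: denom=10−3·3/10=91/10; d'=(43−3·-17/5)/(91/10)=76/13
row 3: denom=6−2·20/91=506/91; d'=(-75−2·76/13)/(506/91)=-343/22
back: M3=-343/22
back: M2=76/13−20/91·-343/22=102/11
back: M1=-17/5−3/10·102/11=-68/11
M: M0=0, M1=-68/11, M2=102/11, M3=-343/22, M4=0
seg 0: a=-2, c=M0/2=0, d=(M1−M0)/(6·2)=-17/33, b=Δ0−h0·(2M0+M1)/6=167/33
seg 1: a=4, c=M1/2=-34/11, d=(M2−M1)/(6·3)=85/99, b=Δ1−h1·(2M1+M2)/6=-37/33
seg 2: a=-4, c=M2/2=51/11, d=(M3−M2)/(6·2)=-547/264, b=Δ2−h2·(2M2+M3)/6=116/33
seg 3: a=5, c=M3/2=-343/44, d=(M4−M3)/(6·1)=343/132, b=Δ3−h3·(2M3+M4)/6=-185/66
t_q=13/2 → seg 2, τ=3/2; S=-4+116/33·τ+51/11·τ²+-547/264·τ³=3317/704

  seg 0: a=-2 b=167/33 c=0 d=-17/33
  seg 1: a=4 b=-37/33 c=-34/11 d=85/99
  seg 2: a=-4 b=116/33 c=51/11 d=-547/264
  seg 3: a=5 b=-185/66 c=-343/44 d=343/132
S(13/2) = 3317/704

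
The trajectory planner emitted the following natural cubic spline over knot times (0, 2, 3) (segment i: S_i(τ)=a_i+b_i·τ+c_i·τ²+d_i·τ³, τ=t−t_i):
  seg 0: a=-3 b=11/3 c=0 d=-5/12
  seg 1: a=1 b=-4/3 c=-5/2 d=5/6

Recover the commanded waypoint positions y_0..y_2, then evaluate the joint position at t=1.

y_0=-3 y_1=1 y_2=-2
S(1) = 1/4

y_0 = S_0(0) = a_0 = -3
y_1 = S_1(0) = a_1 = 1
y_2 = S_1(1) = -2
t_q=1 is in segment 0 (τ=1); S_0(τ)=1/4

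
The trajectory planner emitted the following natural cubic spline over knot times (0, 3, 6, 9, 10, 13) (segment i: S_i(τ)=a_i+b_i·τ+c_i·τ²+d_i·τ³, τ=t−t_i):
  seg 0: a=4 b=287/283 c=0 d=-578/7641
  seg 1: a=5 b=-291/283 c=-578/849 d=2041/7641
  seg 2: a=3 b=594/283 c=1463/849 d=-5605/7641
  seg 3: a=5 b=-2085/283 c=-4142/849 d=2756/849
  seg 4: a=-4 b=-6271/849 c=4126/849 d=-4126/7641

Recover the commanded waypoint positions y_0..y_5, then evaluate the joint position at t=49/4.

y_0=4 y_1=5 y_2=3 y_3=5 y_4=-4 y_5=3
S(49/4) = -19625/9056

y_0 = S_0(0) = a_0 = 4
y_1 = S_1(0) = a_1 = 5
y_2 = S_2(0) = a_2 = 3
y_3 = S_3(0) = a_3 = 5
y_4 = S_4(0) = a_4 = -4
y_5 = S_4(3) = 3
t_q=49/4 is in segment 4 (τ=9/4); S_4(τ)=-19625/9056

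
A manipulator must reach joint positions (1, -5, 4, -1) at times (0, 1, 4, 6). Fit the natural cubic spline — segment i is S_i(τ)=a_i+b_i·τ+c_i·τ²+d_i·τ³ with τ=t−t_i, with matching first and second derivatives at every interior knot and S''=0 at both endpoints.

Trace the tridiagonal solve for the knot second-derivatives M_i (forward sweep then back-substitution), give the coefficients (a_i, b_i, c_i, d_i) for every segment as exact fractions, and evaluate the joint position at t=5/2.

  seg 0: a=1 b=-15/2 c=0 d=3/2
  seg 1: a=-5 b=-3 c=9/2 d=-5/6
  seg 2: a=4 b=3/2 c=-3 d=1/2
S(5/2) = -35/16

Δ: Δ0=-6, Δ1=3, Δ2=-5/2
row 1: diag=8, rhs=54; c'=3/8, d'=27/4
row 2: denom=10−3·3/8=71/8; d'=(-33−3·27/4)/(71/8)=-6
back: M2=-6
back: M1=27/4−3/8·-6=9
M: M0=0, M1=9, M2=-6, M3=0
seg 0: a=1, c=M0/2=0, d=(M1−M0)/(6·1)=3/2, b=Δ0−h0·(2M0+M1)/6=-15/2
seg 1: a=-5, c=M1/2=9/2, d=(M2−M1)/(6·3)=-5/6, b=Δ1−h1·(2M1+M2)/6=-3
seg 2: a=4, c=M2/2=-3, d=(M3−M2)/(6·2)=1/2, b=Δ2−h2·(2M2+M3)/6=3/2
t_q=5/2 → seg 1, τ=3/2; S=-5+-3·τ+9/2·τ²+-5/6·τ³=-35/16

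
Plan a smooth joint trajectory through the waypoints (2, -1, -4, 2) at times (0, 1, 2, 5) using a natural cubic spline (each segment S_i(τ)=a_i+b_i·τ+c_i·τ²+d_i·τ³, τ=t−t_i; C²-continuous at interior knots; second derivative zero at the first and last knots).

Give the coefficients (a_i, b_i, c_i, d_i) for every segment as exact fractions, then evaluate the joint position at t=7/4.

  seg 0: a=2 b=-88/31 c=0 d=-5/31
  seg 1: a=-1 b=-103/31 c=-15/31 d=25/31
  seg 2: a=-4 b=-58/31 c=60/31 d=-20/93
S(7/4) = -6793/1984

Δ: Δ0=-3, Δ1=-3, Δ2=2
row 1: diag=4, rhs=0; c'=1/4, d'=0
row 2: denom=8−1·1/4=31/4; d'=(30−1·0)/(31/4)=120/31
back: M2=120/31
back: M1=0−1/4·120/31=-30/31
M: M0=0, M1=-30/31, M2=120/31, M3=0
seg 0: a=2, c=M0/2=0, d=(M1−M0)/(6·1)=-5/31, b=Δ0−h0·(2M0+M1)/6=-88/31
seg 1: a=-1, c=M1/2=-15/31, d=(M2−M1)/(6·1)=25/31, b=Δ1−h1·(2M1+M2)/6=-103/31
seg 2: a=-4, c=M2/2=60/31, d=(M3−M2)/(6·3)=-20/93, b=Δ2−h2·(2M2+M3)/6=-58/31
t_q=7/4 → seg 1, τ=3/4; S=-1+-103/31·τ+-15/31·τ²+25/31·τ³=-6793/1984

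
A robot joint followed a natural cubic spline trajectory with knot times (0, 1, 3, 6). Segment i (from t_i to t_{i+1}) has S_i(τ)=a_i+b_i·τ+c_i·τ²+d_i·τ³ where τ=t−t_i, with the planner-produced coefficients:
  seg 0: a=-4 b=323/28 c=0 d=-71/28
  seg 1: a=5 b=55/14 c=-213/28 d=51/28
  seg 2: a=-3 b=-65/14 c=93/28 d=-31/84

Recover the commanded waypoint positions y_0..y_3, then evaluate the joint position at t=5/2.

y_0 = S_0(0) = a_0 = -4
y_1 = S_1(0) = a_1 = 5
y_2 = S_2(0) = a_2 = -3
y_3 = S_2(3) = 3
t_q=5/2 is in segment 1 (τ=3/2); S_1(τ)=-17/224

y_0=-4 y_1=5 y_2=-3 y_3=3
S(5/2) = -17/224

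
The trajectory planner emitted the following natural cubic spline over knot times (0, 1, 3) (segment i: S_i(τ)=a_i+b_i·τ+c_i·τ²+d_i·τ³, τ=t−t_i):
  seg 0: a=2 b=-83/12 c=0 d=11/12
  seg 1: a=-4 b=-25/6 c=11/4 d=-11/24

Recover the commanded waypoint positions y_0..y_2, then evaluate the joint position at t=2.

y_0 = S_0(0) = a_0 = 2
y_1 = S_1(0) = a_1 = -4
y_2 = S_1(2) = -5
t_q=2 is in segment 1 (τ=1); S_1(τ)=-47/8

y_0=2 y_1=-4 y_2=-5
S(2) = -47/8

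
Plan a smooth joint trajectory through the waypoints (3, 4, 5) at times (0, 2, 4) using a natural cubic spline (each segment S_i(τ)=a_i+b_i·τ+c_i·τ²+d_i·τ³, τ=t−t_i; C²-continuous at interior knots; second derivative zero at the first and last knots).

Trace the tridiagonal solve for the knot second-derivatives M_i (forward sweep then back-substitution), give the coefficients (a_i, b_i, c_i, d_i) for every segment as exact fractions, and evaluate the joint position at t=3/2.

Δ: Δ0=1/2, Δ1=1/2
row 1: diag=8, rhs=0; c'=1/4, d'=0
back: M1=0
M: M0=0, M1=0, M2=0
seg 0: a=3, c=M0/2=0, d=(M1−M0)/(6·2)=0, b=Δ0−h0·(2M0+M1)/6=1/2
seg 1: a=4, c=M1/2=0, d=(M2−M1)/(6·2)=0, b=Δ1−h1·(2M1+M2)/6=1/2
t_q=3/2 → seg 0, τ=3/2; S=3+1/2·τ+0·τ²+0·τ³=15/4

  seg 0: a=3 b=1/2 c=0 d=0
  seg 1: a=4 b=1/2 c=0 d=0
S(3/2) = 15/4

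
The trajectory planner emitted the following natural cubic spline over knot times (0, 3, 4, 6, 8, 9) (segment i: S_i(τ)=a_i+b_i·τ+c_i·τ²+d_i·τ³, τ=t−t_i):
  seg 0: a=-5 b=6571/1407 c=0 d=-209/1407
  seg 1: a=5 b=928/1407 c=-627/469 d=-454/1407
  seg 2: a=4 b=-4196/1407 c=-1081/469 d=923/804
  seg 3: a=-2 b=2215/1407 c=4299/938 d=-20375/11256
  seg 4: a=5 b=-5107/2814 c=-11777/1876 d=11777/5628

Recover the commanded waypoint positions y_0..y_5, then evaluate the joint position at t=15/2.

y_0=-5 y_1=5 y_2=4 y_3=-2 y_4=5 y_5=-1
S(15/2) = 137001/30016

y_0 = S_0(0) = a_0 = -5
y_1 = S_1(0) = a_1 = 5
y_2 = S_2(0) = a_2 = 4
y_3 = S_3(0) = a_3 = -2
y_4 = S_4(0) = a_4 = 5
y_5 = S_4(1) = -1
t_q=15/2 is in segment 3 (τ=3/2); S_3(τ)=137001/30016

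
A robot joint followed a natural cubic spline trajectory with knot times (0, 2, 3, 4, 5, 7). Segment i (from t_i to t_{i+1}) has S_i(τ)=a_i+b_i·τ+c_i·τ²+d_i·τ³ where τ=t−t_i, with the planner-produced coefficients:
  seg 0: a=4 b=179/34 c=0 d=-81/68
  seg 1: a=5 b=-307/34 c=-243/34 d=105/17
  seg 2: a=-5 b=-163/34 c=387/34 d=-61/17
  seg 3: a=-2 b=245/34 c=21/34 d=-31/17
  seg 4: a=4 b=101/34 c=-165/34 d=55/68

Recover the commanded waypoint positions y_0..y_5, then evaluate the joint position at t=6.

y_0 = S_0(0) = a_0 = 4
y_1 = S_1(0) = a_1 = 5
y_2 = S_2(0) = a_2 = -5
y_3 = S_3(0) = a_3 = -2
y_4 = S_4(0) = a_4 = 4
y_5 = S_4(2) = -3
t_q=6 is in segment 4 (τ=1); S_4(τ)=199/68

y_0=4 y_1=5 y_2=-5 y_3=-2 y_4=4 y_5=-3
S(6) = 199/68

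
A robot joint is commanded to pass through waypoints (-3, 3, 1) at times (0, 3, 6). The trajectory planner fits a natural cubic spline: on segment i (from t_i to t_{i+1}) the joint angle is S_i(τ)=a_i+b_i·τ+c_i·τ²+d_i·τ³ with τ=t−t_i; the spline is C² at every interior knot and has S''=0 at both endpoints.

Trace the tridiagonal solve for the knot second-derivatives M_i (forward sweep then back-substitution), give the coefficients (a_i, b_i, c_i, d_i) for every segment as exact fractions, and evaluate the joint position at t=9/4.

  seg 0: a=-3 b=8/3 c=0 d=-2/27
  seg 1: a=3 b=2/3 c=-2/3 d=2/27
S(9/4) = 69/32

Δ: Δ0=2, Δ1=-2/3
row 1: diag=12, rhs=-16; c'=1/4, d'=-4/3
back: M1=-4/3
M: M0=0, M1=-4/3, M2=0
seg 0: a=-3, c=M0/2=0, d=(M1−M0)/(6·3)=-2/27, b=Δ0−h0·(2M0+M1)/6=8/3
seg 1: a=3, c=M1/2=-2/3, d=(M2−M1)/(6·3)=2/27, b=Δ1−h1·(2M1+M2)/6=2/3
t_q=9/4 → seg 0, τ=9/4; S=-3+8/3·τ+0·τ²+-2/27·τ³=69/32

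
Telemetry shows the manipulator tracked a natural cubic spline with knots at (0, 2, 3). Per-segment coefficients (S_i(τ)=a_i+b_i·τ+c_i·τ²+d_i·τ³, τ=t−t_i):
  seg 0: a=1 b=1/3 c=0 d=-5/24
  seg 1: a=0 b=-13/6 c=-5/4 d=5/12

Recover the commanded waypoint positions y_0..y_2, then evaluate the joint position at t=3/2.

y_0=1 y_1=0 y_2=-3
S(3/2) = 51/64

y_0 = S_0(0) = a_0 = 1
y_1 = S_1(0) = a_1 = 0
y_2 = S_1(1) = -3
t_q=3/2 is in segment 0 (τ=3/2); S_0(τ)=51/64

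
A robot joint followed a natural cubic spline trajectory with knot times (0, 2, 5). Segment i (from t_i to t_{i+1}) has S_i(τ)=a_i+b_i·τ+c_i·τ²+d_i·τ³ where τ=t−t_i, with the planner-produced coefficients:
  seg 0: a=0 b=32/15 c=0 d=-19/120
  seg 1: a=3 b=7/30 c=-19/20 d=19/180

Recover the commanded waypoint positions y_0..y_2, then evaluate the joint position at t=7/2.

y_0 = S_0(0) = a_0 = 0
y_1 = S_1(0) = a_1 = 3
y_2 = S_1(3) = -2
t_q=7/2 is in segment 1 (τ=3/2); S_1(τ)=251/160

y_0=0 y_1=3 y_2=-2
S(7/2) = 251/160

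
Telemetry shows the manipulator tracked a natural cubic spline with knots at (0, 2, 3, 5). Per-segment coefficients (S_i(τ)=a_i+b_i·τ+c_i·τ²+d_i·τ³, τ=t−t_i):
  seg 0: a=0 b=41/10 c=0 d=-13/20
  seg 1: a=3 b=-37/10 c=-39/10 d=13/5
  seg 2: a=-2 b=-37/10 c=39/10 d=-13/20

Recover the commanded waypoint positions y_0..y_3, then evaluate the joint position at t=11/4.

y_0=0 y_1=3 y_2=-2 y_3=1
S(11/4) = -279/320

y_0 = S_0(0) = a_0 = 0
y_1 = S_1(0) = a_1 = 3
y_2 = S_2(0) = a_2 = -2
y_3 = S_2(2) = 1
t_q=11/4 is in segment 1 (τ=3/4); S_1(τ)=-279/320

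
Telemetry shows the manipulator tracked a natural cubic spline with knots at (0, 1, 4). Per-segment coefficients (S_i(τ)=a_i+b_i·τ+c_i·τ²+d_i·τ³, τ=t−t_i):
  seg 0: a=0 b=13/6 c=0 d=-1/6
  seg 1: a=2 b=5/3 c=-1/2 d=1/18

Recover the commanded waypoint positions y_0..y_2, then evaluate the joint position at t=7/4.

y_0 = S_0(0) = a_0 = 0
y_1 = S_1(0) = a_1 = 2
y_2 = S_1(3) = 4
t_q=7/4 is in segment 1 (τ=3/4); S_1(τ)=383/128

y_0=0 y_1=2 y_2=4
S(7/4) = 383/128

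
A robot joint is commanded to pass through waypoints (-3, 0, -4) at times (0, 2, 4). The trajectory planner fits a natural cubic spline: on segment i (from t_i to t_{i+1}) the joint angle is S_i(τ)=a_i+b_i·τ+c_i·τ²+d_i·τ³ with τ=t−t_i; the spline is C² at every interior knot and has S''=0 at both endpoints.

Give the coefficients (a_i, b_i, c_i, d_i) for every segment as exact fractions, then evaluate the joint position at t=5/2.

Δ: Δ0=3/2, Δ1=-2
row 1: diag=8, rhs=-21; c'=1/4, d'=-21/8
back: M1=-21/8
M: M0=0, M1=-21/8, M2=0
seg 0: a=-3, c=M0/2=0, d=(M1−M0)/(6·2)=-7/32, b=Δ0−h0·(2M0+M1)/6=19/8
seg 1: a=0, c=M1/2=-21/16, d=(M2−M1)/(6·2)=7/32, b=Δ1−h1·(2M1+M2)/6=-1/4
t_q=5/2 → seg 1, τ=1/2; S=0+-1/4·τ+-21/16·τ²+7/32·τ³=-109/256

  seg 0: a=-3 b=19/8 c=0 d=-7/32
  seg 1: a=0 b=-1/4 c=-21/16 d=7/32
S(5/2) = -109/256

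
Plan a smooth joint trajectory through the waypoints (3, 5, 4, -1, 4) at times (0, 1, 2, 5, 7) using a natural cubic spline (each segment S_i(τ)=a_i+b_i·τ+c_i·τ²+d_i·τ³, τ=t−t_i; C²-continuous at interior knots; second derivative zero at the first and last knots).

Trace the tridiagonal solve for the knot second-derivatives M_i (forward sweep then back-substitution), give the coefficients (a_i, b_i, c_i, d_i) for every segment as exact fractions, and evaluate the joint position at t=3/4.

Δ: Δ0=2, Δ1=-1, Δ2=-5/3, Δ3=5/2
row 1: diag=4, rhs=-18; c'=1/4, d'=-9/2
row 2: denom=8−1·1/4=31/4; d'=(-4−1·-9/2)/(31/4)=2/31
row 3: denom=10−3·12/31=274/31; d'=(25−3·2/31)/(274/31)=769/274
back: M3=769/274
back: M2=2/31−12/31·769/274=-140/137
back: M1=-9/2−1/4·-140/137=-1163/274
M: M0=0, M1=-1163/274, M2=-140/137, M3=769/274, M4=0
seg 0: a=3, c=M0/2=0, d=(M1−M0)/(6·1)=-1163/1644, b=Δ0−h0·(2M0+M1)/6=4451/1644
seg 1: a=5, c=M1/2=-1163/548, d=(M2−M1)/(6·1)=883/1644, b=Δ1−h1·(2M1+M2)/6=481/822
seg 2: a=4, c=M2/2=-70/137, d=(M3−M2)/(6·3)=1049/4932, b=Δ2−h2·(2M2+M3)/6=-3367/1644
seg 3: a=-1, c=M3/2=769/548, d=(M4−M3)/(6·2)=-769/3288, b=Δ3−h3·(2M3+M4)/6=517/822
t_q=3/4 → seg 0, τ=3/4; S=3+4451/1644·τ+0·τ²+-1163/1644·τ³=165965/35072

  seg 0: a=3 b=4451/1644 c=0 d=-1163/1644
  seg 1: a=5 b=481/822 c=-1163/548 d=883/1644
  seg 2: a=4 b=-3367/1644 c=-70/137 d=1049/4932
  seg 3: a=-1 b=517/822 c=769/548 d=-769/3288
S(3/4) = 165965/35072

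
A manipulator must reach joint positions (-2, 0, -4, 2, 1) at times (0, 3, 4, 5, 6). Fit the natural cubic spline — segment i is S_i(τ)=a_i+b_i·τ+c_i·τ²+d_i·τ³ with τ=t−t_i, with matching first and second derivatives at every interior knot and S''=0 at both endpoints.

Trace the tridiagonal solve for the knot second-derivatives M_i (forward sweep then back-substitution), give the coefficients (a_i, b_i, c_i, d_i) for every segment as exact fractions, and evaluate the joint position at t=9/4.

  seg 0: a=-2 b=1285/348 c=0 d=-39/116
  seg 1: a=0 b=-937/174 c=-351/116 d=1535/348
  seg 2: a=-4 b=625/348 c=296/29 d=-2089/348
  seg 3: a=2 b=731/174 c=-905/116 d=905/348
S(9/4) = 18401/7424

Δ: Δ0=2/3, Δ1=-4, Δ2=6, Δ3=-1
row 1: diag=8, rhs=-28; c'=1/8, d'=-7/2
row 2: denom=4−1·1/8=31/8; d'=(60−1·-7/2)/(31/8)=508/31
row 3: denom=4−1·8/31=116/31; d'=(-42−1·508/31)/(116/31)=-905/58
back: M3=-905/58
back: M2=508/31−8/31·-905/58=592/29
back: M1=-7/2−1/8·592/29=-351/58
M: M0=0, M1=-351/58, M2=592/29, M3=-905/58, M4=0
seg 0: a=-2, c=M0/2=0, d=(M1−M0)/(6·3)=-39/116, b=Δ0−h0·(2M0+M1)/6=1285/348
seg 1: a=0, c=M1/2=-351/116, d=(M2−M1)/(6·1)=1535/348, b=Δ1−h1·(2M1+M2)/6=-937/174
seg 2: a=-4, c=M2/2=296/29, d=(M3−M2)/(6·1)=-2089/348, b=Δ2−h2·(2M2+M3)/6=625/348
seg 3: a=2, c=M3/2=-905/116, d=(M4−M3)/(6·1)=905/348, b=Δ3−h3·(2M3+M4)/6=731/174
t_q=9/4 → seg 0, τ=9/4; S=-2+1285/348·τ+0·τ²+-39/116·τ³=18401/7424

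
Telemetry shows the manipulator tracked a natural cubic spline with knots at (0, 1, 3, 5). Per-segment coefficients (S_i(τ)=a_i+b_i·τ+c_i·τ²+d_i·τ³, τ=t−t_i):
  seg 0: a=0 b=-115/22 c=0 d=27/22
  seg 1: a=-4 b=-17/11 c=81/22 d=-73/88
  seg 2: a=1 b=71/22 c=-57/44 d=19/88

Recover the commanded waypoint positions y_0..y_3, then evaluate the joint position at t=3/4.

y_0=0 y_1=-4 y_2=1 y_3=4
S(3/4) = -4791/1408

y_0 = S_0(0) = a_0 = 0
y_1 = S_1(0) = a_1 = -4
y_2 = S_2(0) = a_2 = 1
y_3 = S_2(2) = 4
t_q=3/4 is in segment 0 (τ=3/4); S_0(τ)=-4791/1408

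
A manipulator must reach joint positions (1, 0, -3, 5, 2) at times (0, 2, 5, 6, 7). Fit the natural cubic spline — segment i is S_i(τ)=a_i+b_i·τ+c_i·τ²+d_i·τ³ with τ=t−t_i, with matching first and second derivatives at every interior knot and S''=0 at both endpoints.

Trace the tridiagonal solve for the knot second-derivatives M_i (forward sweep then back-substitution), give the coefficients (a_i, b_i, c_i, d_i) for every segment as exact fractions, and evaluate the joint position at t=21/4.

Δ: Δ0=-1/2, Δ1=-1, Δ2=8, Δ3=-3
row 1: diag=10, rhs=-3; c'=3/10, d'=-3/10
row 2: denom=8−3·3/10=71/10; d'=(54−3·-3/10)/(71/10)=549/71
row 3: denom=4−1·10/71=274/71; d'=(-66−1·549/71)/(274/71)=-5235/274
back: M3=-5235/274
back: M2=549/71−10/71·-5235/274=1428/137
back: M1=-3/10−3/10·1428/137=-939/274
M: M0=0, M1=-939/274, M2=1428/137, M3=-5235/274, M4=0
seg 0: a=1, c=M0/2=0, d=(M1−M0)/(6·2)=-313/1096, b=Δ0−h0·(2M0+M1)/6=88/137
seg 1: a=0, c=M1/2=-939/548, d=(M2−M1)/(6·3)=1265/1644, b=Δ1−h1·(2M1+M2)/6=-763/274
seg 2: a=-3, c=M2/2=714/137, d=(M3−M2)/(6·1)=-2697/548, b=Δ2−h2·(2M2+M3)/6=4225/548
seg 3: a=5, c=M3/2=-5235/548, d=(M4−M3)/(6·1)=1745/548, b=Δ3−h3·(2M3+M4)/6=923/274
t_q=21/4 → seg 2, τ=1/4; S=-3+4225/548·τ+714/137·τ²+-2697/548·τ³=-28889/35072

  seg 0: a=1 b=88/137 c=0 d=-313/1096
  seg 1: a=0 b=-763/274 c=-939/548 d=1265/1644
  seg 2: a=-3 b=4225/548 c=714/137 d=-2697/548
  seg 3: a=5 b=923/274 c=-5235/548 d=1745/548
S(21/4) = -28889/35072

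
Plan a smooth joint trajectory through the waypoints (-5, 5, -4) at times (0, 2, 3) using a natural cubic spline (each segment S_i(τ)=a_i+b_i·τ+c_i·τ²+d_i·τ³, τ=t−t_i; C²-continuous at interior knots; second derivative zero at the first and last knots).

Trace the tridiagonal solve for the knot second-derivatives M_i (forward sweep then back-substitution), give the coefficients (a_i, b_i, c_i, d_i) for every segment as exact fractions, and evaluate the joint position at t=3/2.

  seg 0: a=-5 b=29/3 c=0 d=-7/6
  seg 1: a=5 b=-13/3 c=-7 d=7/3
S(3/2) = 89/16

Δ: Δ0=5, Δ1=-9
row 1: diag=6, rhs=-84; c'=1/6, d'=-14
back: M1=-14
M: M0=0, M1=-14, M2=0
seg 0: a=-5, c=M0/2=0, d=(M1−M0)/(6·2)=-7/6, b=Δ0−h0·(2M0+M1)/6=29/3
seg 1: a=5, c=M1/2=-7, d=(M2−M1)/(6·1)=7/3, b=Δ1−h1·(2M1+M2)/6=-13/3
t_q=3/2 → seg 0, τ=3/2; S=-5+29/3·τ+0·τ²+-7/6·τ³=89/16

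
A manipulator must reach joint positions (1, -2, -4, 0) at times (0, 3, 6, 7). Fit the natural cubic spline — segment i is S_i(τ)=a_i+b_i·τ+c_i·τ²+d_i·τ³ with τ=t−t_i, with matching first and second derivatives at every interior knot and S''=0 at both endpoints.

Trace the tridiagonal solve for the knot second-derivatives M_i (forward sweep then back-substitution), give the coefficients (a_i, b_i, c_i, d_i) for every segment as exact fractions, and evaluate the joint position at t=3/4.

Δ: Δ0=-1, Δ1=-2/3, Δ2=4
row 1: diag=12, rhs=2; c'=1/4, d'=1/6
row 2: denom=8−3·1/4=29/4; d'=(28−3·1/6)/(29/4)=110/29
back: M2=110/29
back: M1=1/6−1/4·110/29=-68/87
M: M0=0, M1=-68/87, M2=110/29, M3=0
seg 0: a=1, c=M0/2=0, d=(M1−M0)/(6·3)=-34/783, b=Δ0−h0·(2M0+M1)/6=-53/87
seg 1: a=-2, c=M1/2=-34/87, d=(M2−M1)/(6·3)=199/783, b=Δ1−h1·(2M1+M2)/6=-155/87
seg 2: a=-4, c=M2/2=55/29, d=(M3−M2)/(6·1)=-55/87, b=Δ2−h2·(2M2+M3)/6=238/87
t_q=3/4 → seg 0, τ=3/4; S=1+-53/87·τ+0·τ²+-34/783·τ³=487/928

  seg 0: a=1 b=-53/87 c=0 d=-34/783
  seg 1: a=-2 b=-155/87 c=-34/87 d=199/783
  seg 2: a=-4 b=238/87 c=55/29 d=-55/87
S(3/4) = 487/928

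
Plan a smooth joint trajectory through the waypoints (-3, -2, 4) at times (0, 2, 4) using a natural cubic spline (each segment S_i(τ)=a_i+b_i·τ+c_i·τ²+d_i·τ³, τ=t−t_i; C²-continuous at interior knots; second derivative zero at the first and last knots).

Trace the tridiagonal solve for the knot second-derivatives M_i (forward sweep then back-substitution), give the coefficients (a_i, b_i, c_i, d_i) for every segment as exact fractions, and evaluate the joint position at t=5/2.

  seg 0: a=-3 b=-1/8 c=0 d=5/32
  seg 1: a=-2 b=7/4 c=15/16 d=-5/32
S(5/2) = -233/256

Δ: Δ0=1/2, Δ1=3
row 1: diag=8, rhs=15; c'=1/4, d'=15/8
back: M1=15/8
M: M0=0, M1=15/8, M2=0
seg 0: a=-3, c=M0/2=0, d=(M1−M0)/(6·2)=5/32, b=Δ0−h0·(2M0+M1)/6=-1/8
seg 1: a=-2, c=M1/2=15/16, d=(M2−M1)/(6·2)=-5/32, b=Δ1−h1·(2M1+M2)/6=7/4
t_q=5/2 → seg 1, τ=1/2; S=-2+7/4·τ+15/16·τ²+-5/32·τ³=-233/256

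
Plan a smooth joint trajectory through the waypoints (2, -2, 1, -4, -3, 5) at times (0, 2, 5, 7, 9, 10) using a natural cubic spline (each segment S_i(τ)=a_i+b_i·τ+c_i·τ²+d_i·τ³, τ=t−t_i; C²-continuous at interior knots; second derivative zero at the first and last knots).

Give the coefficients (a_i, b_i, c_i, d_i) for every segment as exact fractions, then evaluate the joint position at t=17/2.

Δ: Δ0=-2, Δ1=1, Δ2=-5/2, Δ3=1/2, Δ4=8
row 1: diag=10, rhs=18; c'=3/10, d'=9/5
row 2: denom=10−3·3/10=91/10; d'=(-21−3·9/5)/(91/10)=-264/91
row 3: denom=8−2·20/91=688/91; d'=(18−2·-264/91)/(688/91)=1083/344
row 4: denom=6−2·91/344=941/172; d'=(45−2·1083/344)/(941/172)=6657/941
back: M4=6657/941
back: M3=1083/344−91/344·6657/941=2403/1882
back: M2=-264/91−20/91·2403/1882=-2994/941
back: M1=9/5−3/10·-2994/941=2592/941
M: M0=0, M1=2592/941, M2=-2994/941, M3=2403/1882, M4=6657/941, M5=0
seg 0: a=2, c=M0/2=0, d=(M1−M0)/(6·2)=216/941, b=Δ0−h0·(2M0+M1)/6=-2746/941
seg 1: a=-2, c=M1/2=1296/941, d=(M2−M1)/(6·3)=-931/2823, b=Δ1−h1·(2M1+M2)/6=-154/941
seg 2: a=1, c=M2/2=-1497/941, d=(M3−M2)/(6·2)=2797/7528, b=Δ2−h2·(2M2+M3)/6=-757/941
seg 3: a=-4, c=M3/2=2403/3764, d=(M4−M3)/(6·2)=3637/7528, b=Δ3−h3·(2M3+M4)/6=-5099/1882
seg 4: a=-3, c=M4/2=6657/1882, d=(M5−M4)/(6·1)=-2219/1882, b=Δ4−h4·(2M4+M5)/6=5309/941
t_q=17/2 → seg 3, τ=3/2; S=-4+-5099/1882·τ+2403/3764·τ²+3637/7528·τ³=-300941/60224

  seg 0: a=2 b=-2746/941 c=0 d=216/941
  seg 1: a=-2 b=-154/941 c=1296/941 d=-931/2823
  seg 2: a=1 b=-757/941 c=-1497/941 d=2797/7528
  seg 3: a=-4 b=-5099/1882 c=2403/3764 d=3637/7528
  seg 4: a=-3 b=5309/941 c=6657/1882 d=-2219/1882
S(17/2) = -300941/60224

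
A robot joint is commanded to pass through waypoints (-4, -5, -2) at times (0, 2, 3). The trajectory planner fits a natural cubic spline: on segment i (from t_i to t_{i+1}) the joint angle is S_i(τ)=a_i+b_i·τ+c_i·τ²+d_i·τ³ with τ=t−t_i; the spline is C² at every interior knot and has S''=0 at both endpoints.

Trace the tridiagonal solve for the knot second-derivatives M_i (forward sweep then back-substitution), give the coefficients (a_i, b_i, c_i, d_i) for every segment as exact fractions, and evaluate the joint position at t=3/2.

  seg 0: a=-4 b=-5/3 c=0 d=7/24
  seg 1: a=-5 b=11/6 c=7/4 d=-7/12
S(3/2) = -353/64

Δ: Δ0=-1/2, Δ1=3
row 1: diag=6, rhs=21; c'=1/6, d'=7/2
back: M1=7/2
M: M0=0, M1=7/2, M2=0
seg 0: a=-4, c=M0/2=0, d=(M1−M0)/(6·2)=7/24, b=Δ0−h0·(2M0+M1)/6=-5/3
seg 1: a=-5, c=M1/2=7/4, d=(M2−M1)/(6·1)=-7/12, b=Δ1−h1·(2M1+M2)/6=11/6
t_q=3/2 → seg 0, τ=3/2; S=-4+-5/3·τ+0·τ²+7/24·τ³=-353/64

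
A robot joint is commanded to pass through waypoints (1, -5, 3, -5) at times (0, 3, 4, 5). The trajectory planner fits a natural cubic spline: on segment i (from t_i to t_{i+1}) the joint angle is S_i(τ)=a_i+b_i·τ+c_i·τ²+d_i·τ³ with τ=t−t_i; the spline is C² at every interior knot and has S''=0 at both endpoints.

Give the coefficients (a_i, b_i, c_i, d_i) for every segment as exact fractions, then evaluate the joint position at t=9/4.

Δ: Δ0=-2, Δ1=8, Δ2=-8
row 1: diag=8, rhs=60; c'=1/8, d'=15/2
row 2: denom=4−1·1/8=31/8; d'=(-96−1·15/2)/(31/8)=-828/31
back: M2=-828/31
back: M1=15/2−1/8·-828/31=336/31
M: M0=0, M1=336/31, M2=-828/31, M3=0
seg 0: a=1, c=M0/2=0, d=(M1−M0)/(6·3)=56/93, b=Δ0−h0·(2M0+M1)/6=-230/31
seg 1: a=-5, c=M1/2=168/31, d=(M2−M1)/(6·1)=-194/31, b=Δ1−h1·(2M1+M2)/6=274/31
seg 2: a=3, c=M2/2=-414/31, d=(M3−M2)/(6·1)=138/31, b=Δ2−h2·(2M2+M3)/6=28/31
t_q=9/4 → seg 0, τ=9/4; S=1+-230/31·τ+0·τ²+56/93·τ³=-2191/248

  seg 0: a=1 b=-230/31 c=0 d=56/93
  seg 1: a=-5 b=274/31 c=168/31 d=-194/31
  seg 2: a=3 b=28/31 c=-414/31 d=138/31
S(9/4) = -2191/248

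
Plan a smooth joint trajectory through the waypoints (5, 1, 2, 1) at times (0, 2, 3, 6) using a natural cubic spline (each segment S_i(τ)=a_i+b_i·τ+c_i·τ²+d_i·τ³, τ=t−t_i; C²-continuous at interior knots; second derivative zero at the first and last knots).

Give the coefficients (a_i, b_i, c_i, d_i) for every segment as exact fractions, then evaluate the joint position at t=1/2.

Δ: Δ0=-2, Δ1=1, Δ2=-1/3
row 1: diag=6, rhs=18; c'=1/6, d'=3
row 2: denom=8−1·1/6=47/6; d'=(-8−1·3)/(47/6)=-66/47
back: M2=-66/47
back: M1=3−1/6·-66/47=152/47
M: M0=0, M1=152/47, M2=-66/47, M3=0
seg 0: a=5, c=M0/2=0, d=(M1−M0)/(6·2)=38/141, b=Δ0−h0·(2M0+M1)/6=-434/141
seg 1: a=1, c=M1/2=76/47, d=(M2−M1)/(6·1)=-109/141, b=Δ1−h1·(2M1+M2)/6=22/141
seg 2: a=2, c=M2/2=-33/47, d=(M3−M2)/(6·3)=11/141, b=Δ2−h2·(2M2+M3)/6=151/141
t_q=1/2 → seg 0, τ=1/2; S=5+-434/141·τ+0·τ²+38/141·τ³=657/188

  seg 0: a=5 b=-434/141 c=0 d=38/141
  seg 1: a=1 b=22/141 c=76/47 d=-109/141
  seg 2: a=2 b=151/141 c=-33/47 d=11/141
S(1/2) = 657/188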